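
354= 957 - 603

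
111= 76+35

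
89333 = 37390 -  - 51943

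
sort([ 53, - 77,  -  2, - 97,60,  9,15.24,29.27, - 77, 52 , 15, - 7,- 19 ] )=[  -  97  , - 77,-77 , - 19,- 7, - 2, 9, 15,  15.24,29.27,52, 53,60 ] 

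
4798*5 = 23990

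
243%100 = 43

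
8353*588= 4911564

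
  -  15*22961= - 344415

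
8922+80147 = 89069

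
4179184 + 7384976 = 11564160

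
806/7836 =403/3918= 0.10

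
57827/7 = 8261 = 8261.00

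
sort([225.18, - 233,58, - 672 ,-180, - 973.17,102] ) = [ - 973.17, - 672, - 233 ,-180,58,  102,225.18]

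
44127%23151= 20976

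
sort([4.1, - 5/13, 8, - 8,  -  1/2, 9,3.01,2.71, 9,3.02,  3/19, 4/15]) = [ - 8, - 1/2,-5/13 , 3/19, 4/15, 2.71,3.01, 3.02, 4.1, 8,  9, 9]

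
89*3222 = 286758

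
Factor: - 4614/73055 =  - 6/95  =  - 2^1*3^1*5^ (-1 )*19^( - 1)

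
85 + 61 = 146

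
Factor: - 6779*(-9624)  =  2^3*3^1*401^1*6779^1 = 65241096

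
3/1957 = 3/1957 = 0.00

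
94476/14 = 47238/7= 6748.29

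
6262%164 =30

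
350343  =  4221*83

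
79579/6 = 13263+ 1/6 = 13263.17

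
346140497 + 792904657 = 1139045154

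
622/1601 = 622/1601 = 0.39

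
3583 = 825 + 2758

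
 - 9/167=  - 1 + 158/167 = - 0.05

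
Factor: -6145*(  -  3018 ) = 2^1 *3^1*5^1*503^1*1229^1 = 18545610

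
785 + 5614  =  6399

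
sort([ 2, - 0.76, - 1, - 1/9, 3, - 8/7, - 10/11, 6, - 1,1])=[ - 8/7, - 1, - 1, - 10/11, - 0.76, - 1/9, 1,2,3,6 ]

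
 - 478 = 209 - 687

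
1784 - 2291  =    -  507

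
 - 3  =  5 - 8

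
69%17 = 1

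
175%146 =29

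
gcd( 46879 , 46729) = 1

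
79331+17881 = 97212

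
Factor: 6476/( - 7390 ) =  - 2^1*5^( - 1)*739^( - 1)*1619^1 = - 3238/3695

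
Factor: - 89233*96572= -8617409276 = - 2^2*7^1*17^1*29^1 * 181^1*3449^1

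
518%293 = 225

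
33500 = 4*8375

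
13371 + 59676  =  73047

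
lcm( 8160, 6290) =301920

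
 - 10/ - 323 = 10/323 = 0.03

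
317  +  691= 1008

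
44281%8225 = 3156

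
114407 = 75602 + 38805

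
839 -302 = 537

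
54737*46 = 2517902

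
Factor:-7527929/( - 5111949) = 3^ (-1 )*521^1*14449^1*1703983^( - 1)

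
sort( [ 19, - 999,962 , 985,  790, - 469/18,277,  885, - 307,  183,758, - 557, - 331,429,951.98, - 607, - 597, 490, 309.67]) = [ - 999, - 607, - 597, - 557, - 331, - 307, - 469/18, 19, 183,  277,  309.67, 429,  490,758,  790, 885,  951.98,  962,985 ]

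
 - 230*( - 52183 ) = 12002090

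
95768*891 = 85329288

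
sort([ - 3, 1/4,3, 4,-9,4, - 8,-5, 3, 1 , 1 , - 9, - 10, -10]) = [ - 10,-10,-9,-9, - 8, - 5, - 3, 1/4, 1, 1, 3, 3, 4,4]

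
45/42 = 15/14 = 1.07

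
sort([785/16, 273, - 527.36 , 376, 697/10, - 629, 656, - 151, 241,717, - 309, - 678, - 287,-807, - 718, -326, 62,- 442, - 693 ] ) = [ - 807, - 718, - 693,- 678, - 629, - 527.36, - 442, - 326, - 309, - 287  , - 151, 785/16, 62, 697/10, 241,273, 376,  656,  717]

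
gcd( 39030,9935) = 5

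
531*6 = 3186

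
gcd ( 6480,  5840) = 80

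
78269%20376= 17141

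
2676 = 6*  446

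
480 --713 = 1193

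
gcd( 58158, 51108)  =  6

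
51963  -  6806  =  45157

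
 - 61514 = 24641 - 86155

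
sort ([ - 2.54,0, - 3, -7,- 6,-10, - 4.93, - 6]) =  [ - 10, - 7,  -  6,-6, - 4.93, - 3 ,  -  2.54, 0]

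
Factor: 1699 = 1699^1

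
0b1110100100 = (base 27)17E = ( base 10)932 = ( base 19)2b1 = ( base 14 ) 4a8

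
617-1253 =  -636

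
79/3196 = 79/3196 = 0.02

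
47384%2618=260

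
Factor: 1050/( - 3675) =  - 2^1*7^( - 1)  =  -2/7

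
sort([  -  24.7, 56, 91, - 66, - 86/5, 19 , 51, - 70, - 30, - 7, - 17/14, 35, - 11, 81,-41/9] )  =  [ - 70 ,-66, - 30, - 24.7 ,-86/5,-11, - 7, - 41/9, - 17/14, 19,35, 51,56, 81,  91 ]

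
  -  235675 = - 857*275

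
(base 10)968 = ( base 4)33020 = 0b1111001000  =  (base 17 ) 35G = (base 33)tb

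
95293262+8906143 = 104199405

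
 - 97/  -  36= 97/36 = 2.69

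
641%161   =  158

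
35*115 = 4025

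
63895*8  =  511160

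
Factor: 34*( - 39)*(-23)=30498  =  2^1*3^1*13^1*17^1 * 23^1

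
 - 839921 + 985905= 145984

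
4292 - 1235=3057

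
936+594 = 1530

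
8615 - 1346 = 7269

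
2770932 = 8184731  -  5413799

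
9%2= 1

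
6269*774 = 4852206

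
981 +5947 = 6928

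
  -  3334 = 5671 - 9005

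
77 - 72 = 5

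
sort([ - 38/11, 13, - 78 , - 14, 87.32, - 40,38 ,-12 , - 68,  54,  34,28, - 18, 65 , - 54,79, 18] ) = [ - 78, - 68 , - 54, - 40, - 18, - 14, - 12, - 38/11, 13, 18, 28,34, 38, 54, 65,79,87.32]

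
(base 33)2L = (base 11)7a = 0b1010111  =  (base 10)87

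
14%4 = 2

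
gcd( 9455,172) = 1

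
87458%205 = 128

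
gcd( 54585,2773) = 1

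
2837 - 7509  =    -  4672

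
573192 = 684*838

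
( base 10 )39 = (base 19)21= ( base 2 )100111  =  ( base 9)43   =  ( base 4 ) 213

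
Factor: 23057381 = 2543^1*9067^1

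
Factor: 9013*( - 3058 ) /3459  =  -27561754/3459 =-  2^1*3^(- 1) * 11^1*139^1*1153^( - 1)*9013^1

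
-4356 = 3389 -7745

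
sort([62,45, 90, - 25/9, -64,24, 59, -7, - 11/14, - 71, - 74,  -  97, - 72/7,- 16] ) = [ - 97, - 74, - 71, - 64, - 16, - 72/7, - 7, - 25/9, - 11/14,24,  45,59,  62, 90]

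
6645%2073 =426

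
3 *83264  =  249792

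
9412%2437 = 2101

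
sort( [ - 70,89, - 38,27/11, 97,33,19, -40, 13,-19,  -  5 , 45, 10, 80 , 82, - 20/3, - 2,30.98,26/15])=[ - 70, - 40, - 38, -19, - 20/3, - 5, - 2,26/15, 27/11,10, 13,  19,30.98 , 33, 45,80,82, 89,  97 ]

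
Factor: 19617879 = 3^1*6539293^1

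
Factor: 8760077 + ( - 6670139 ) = 2089938 = 2^1*3^1 * 348323^1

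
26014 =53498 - 27484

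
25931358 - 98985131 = -73053773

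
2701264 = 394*6856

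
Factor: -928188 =- 2^2*3^2 *19^1 * 23^1 * 59^1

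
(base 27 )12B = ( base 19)23F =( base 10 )794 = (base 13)491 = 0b1100011010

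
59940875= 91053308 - 31112433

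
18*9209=165762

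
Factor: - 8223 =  - 3^1*2741^1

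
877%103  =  53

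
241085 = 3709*65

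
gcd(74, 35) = 1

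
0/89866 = 0 = 0.00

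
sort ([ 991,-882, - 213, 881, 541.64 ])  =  [ - 882, - 213,541.64, 881 , 991]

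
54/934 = 27/467 =0.06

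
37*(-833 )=  -  30821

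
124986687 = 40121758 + 84864929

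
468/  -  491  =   - 468/491 = - 0.95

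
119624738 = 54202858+65421880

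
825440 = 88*9380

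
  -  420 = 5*( - 84)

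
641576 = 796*806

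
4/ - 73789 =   -  4/73789 = - 0.00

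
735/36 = 20+5/12=20.42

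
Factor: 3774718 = 2^1*1887359^1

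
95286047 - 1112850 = 94173197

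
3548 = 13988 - 10440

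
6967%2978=1011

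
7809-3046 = 4763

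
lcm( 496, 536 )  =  33232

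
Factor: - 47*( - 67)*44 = 138556 = 2^2*11^1*47^1*67^1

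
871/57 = 15  +  16/57 = 15.28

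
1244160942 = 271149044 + 973011898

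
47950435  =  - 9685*( - 4951)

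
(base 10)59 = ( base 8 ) 73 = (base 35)1O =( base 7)113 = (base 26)27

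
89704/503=178+170/503 = 178.34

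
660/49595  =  132/9919 = 0.01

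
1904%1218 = 686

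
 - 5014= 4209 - 9223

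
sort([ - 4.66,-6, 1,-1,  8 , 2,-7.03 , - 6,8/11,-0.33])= [  -  7.03,  -  6, - 6, - 4.66 , - 1,-0.33, 8/11,1,2,8 ]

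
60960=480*127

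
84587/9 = 84587/9 = 9398.56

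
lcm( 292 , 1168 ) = 1168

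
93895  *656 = 61595120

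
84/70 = 1 + 1/5 = 1.20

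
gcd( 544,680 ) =136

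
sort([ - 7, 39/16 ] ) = [ - 7,39/16]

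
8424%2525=849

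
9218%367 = 43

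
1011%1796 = 1011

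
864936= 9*96104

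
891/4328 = 891/4328 = 0.21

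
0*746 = 0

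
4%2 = 0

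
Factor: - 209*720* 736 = - 110753280 = - 2^9 * 3^2*5^1*11^1*19^1*23^1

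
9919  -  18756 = - 8837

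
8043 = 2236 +5807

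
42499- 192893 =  - 150394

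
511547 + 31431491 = 31943038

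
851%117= 32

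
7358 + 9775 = 17133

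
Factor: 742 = 2^1*7^1 * 53^1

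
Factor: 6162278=2^1*3081139^1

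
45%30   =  15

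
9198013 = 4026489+5171524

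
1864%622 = 620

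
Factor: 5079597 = 3^1*647^1*2617^1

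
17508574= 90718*193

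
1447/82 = 17 + 53/82 = 17.65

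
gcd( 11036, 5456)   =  124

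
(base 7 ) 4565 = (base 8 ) 3200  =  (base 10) 1664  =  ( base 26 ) 2c0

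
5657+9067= 14724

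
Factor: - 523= - 523^1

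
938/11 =85 + 3/11=85.27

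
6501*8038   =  52255038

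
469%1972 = 469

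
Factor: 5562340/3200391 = 2^2*3^(  -  4 )*5^1*7^1*67^1*593^1*39511^(- 1)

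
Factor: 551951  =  551951^1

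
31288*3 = 93864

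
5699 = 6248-549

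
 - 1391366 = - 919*1514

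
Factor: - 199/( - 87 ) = 3^ ( - 1)*29^( - 1)*199^1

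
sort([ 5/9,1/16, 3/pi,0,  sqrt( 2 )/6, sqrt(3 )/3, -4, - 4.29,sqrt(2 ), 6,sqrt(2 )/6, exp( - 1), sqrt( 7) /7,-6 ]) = [-6,  -  4.29, - 4 , 0,  1/16,sqrt(2 )/6, sqrt( 2 )/6,exp( - 1 ),sqrt(7) /7,5/9,sqrt( 3 )/3,3/pi,sqrt(2),6]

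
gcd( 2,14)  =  2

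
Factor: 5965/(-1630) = -1193/326   =  -2^(-1 ) * 163^(-1 )*1193^1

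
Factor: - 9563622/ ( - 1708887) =2^1*17^1*83^ ( - 1)*6863^( - 1)*93761^1 = 3187874/569629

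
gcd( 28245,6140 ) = 5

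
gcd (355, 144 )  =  1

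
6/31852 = 3/15926 = 0.00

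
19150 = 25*766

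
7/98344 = 7/98344=0.00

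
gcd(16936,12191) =73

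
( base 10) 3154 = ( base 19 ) 8e0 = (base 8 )6122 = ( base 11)2408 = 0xc52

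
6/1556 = 3/778 = 0.00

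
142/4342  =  71/2171 = 0.03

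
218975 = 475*461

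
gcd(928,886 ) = 2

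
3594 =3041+553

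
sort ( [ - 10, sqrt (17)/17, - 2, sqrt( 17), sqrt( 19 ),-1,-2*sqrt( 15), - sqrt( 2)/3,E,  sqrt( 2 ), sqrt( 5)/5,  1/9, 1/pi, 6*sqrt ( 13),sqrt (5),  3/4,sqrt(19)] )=[-10, - 2*sqrt ( 15),-2 ,-1,-sqrt(2)/3, 1/9,  sqrt ( 17)/17, 1/pi, sqrt (5 ) /5, 3/4, sqrt ( 2),  sqrt ( 5), E,sqrt(17),sqrt ( 19),sqrt(19 ),  6 * sqrt( 13 ) ]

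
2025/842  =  2 + 341/842= 2.40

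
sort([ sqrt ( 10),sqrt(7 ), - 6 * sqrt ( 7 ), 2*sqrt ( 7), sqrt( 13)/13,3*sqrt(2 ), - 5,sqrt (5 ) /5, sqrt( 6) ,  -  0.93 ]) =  [ - 6*sqrt( 7 ),-5, - 0.93, sqrt ( 13) /13, sqrt( 5 )/5 , sqrt( 6 ), sqrt(7),  sqrt(10), 3*sqrt( 2 ),2*sqrt(7) ] 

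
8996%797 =229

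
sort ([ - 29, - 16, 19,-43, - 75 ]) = [ - 75, - 43, - 29, - 16,  19 ]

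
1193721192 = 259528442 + 934192750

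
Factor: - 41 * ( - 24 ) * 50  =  2^4*3^1* 5^2*41^1 = 49200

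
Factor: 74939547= 3^1* 547^1* 45667^1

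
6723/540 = 249/20 = 12.45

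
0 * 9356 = 0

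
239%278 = 239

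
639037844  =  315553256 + 323484588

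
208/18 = 104/9 = 11.56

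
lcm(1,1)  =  1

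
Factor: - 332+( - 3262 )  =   - 2^1 *3^1*599^1 = - 3594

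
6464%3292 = 3172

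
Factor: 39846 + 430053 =3^2*109^1*479^1 = 469899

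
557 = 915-358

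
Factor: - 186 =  - 2^1*3^1*31^1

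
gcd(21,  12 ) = 3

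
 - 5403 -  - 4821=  - 582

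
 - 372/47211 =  - 1 + 15613/15737 =-  0.01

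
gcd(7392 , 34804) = 308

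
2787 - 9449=-6662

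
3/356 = 3/356  =  0.01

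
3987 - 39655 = - 35668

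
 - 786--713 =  - 73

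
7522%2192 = 946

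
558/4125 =186/1375 = 0.14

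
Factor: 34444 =2^2*79^1*109^1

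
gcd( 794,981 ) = 1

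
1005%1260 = 1005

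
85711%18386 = 12167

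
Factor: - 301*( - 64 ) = 19264 = 2^6*7^1*43^1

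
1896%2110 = 1896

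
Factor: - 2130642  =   - 2^1*3^2*118369^1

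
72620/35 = 2074  +  6/7 = 2074.86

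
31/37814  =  31/37814  =  0.00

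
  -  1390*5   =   - 6950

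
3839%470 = 79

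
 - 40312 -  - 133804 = 93492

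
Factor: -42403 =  - 42403^1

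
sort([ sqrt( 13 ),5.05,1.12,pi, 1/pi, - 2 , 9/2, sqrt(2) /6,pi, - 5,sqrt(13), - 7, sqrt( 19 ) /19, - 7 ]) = [ - 7, -7, - 5,-2,sqrt(19) /19,  sqrt(2 ) /6,1/pi,1.12,  pi, pi,sqrt( 13), sqrt( 13 ), 9/2, 5.05 ] 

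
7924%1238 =496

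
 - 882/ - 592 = 1 + 145/296 = 1.49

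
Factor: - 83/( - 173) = 83^1*173^( - 1)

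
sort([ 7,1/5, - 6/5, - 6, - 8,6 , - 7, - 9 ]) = [ - 9, - 8,  -  7,-6,  -  6/5,1/5,6,7 ] 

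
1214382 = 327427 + 886955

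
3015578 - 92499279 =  - 89483701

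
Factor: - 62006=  - 2^1*7^1*43^1 * 103^1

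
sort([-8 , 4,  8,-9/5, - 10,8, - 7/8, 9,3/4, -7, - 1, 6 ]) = [- 10, - 8, - 7, - 9/5, - 1, - 7/8, 3/4, 4,6,8,8, 9]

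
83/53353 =83/53353 = 0.00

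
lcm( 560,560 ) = 560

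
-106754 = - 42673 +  - 64081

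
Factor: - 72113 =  - 37^1*1949^1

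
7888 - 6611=1277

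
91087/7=13012 + 3/7 = 13012.43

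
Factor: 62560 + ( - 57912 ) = 4648= 2^3*7^1*  83^1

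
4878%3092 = 1786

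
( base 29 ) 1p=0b110110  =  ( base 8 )66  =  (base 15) 39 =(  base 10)54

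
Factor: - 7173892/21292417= - 2^2*11^1*47^1*3469^1*21292417^( - 1 ) 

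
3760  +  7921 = 11681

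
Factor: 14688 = 2^5*3^3*17^1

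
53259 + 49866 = 103125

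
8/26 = 4/13 = 0.31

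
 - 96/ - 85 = 96/85 = 1.13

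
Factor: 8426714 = 2^1*4213357^1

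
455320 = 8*56915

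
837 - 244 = 593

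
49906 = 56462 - 6556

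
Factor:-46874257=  - 43^1*1090099^1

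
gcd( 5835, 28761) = 3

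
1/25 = 1/25 = 0.04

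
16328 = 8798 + 7530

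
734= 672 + 62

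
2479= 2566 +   -  87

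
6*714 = 4284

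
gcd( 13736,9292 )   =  404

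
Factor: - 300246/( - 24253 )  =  2^1*3^1*79^( - 1 )*163^1 = 978/79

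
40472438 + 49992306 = 90464744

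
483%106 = 59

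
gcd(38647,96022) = 1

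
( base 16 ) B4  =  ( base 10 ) 180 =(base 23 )7J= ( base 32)5K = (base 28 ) 6c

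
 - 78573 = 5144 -83717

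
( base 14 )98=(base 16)86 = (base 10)134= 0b10000110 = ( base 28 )4M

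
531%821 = 531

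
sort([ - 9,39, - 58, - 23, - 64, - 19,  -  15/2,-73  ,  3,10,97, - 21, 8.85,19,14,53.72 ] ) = [ - 73,- 64,-58, - 23, - 21, - 19, - 9,-15/2,3,8.85, 10,14,19,39,53.72,97 ] 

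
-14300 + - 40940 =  - 55240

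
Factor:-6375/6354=  -  2^( - 1)*3^( - 1) * 5^3*17^1*353^( - 1 ) = - 2125/2118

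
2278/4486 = 1139/2243 = 0.51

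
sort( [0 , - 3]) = [-3,0]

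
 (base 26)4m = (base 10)126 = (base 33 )3r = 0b1111110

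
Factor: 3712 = 2^7*29^1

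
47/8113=47/8113=0.01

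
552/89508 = 46/7459 =0.01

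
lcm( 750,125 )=750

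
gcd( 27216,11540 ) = 4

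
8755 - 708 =8047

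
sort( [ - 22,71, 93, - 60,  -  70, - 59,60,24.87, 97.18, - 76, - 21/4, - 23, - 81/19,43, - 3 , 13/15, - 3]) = [ - 76,-70, - 60,-59, - 23, - 22, - 21/4, - 81/19 , - 3, - 3  ,  13/15,24.87, 43, 60,  71, 93, 97.18] 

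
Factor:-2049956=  -2^2*677^1*757^1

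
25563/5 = 25563/5   =  5112.60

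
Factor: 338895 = 3^2*5^1 * 17^1*443^1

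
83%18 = 11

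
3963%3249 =714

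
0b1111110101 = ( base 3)1101112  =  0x3F5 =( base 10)1013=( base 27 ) 1AE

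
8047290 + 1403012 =9450302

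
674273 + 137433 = 811706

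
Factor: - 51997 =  - 11^1*29^1 *163^1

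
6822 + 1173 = 7995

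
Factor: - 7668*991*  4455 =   -  2^2*3^7*5^1*11^1* 71^1*991^1=- 33853491540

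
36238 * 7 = 253666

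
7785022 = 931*8362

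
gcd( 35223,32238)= 597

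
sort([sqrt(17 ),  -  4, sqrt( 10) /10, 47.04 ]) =[ - 4, sqrt( 10)/10  ,  sqrt(17),47.04 ]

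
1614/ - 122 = - 807/61 = - 13.23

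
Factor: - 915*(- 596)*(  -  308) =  - 167964720 = - 2^4*3^1*5^1*7^1*11^1*61^1*149^1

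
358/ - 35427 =-358/35427 = -  0.01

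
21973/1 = 21973=21973.00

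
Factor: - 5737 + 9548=37^1  *103^1 = 3811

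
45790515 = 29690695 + 16099820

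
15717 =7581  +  8136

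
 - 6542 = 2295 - 8837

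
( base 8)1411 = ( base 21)1g0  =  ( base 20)1ih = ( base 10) 777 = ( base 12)549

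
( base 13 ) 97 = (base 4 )1330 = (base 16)7C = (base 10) 124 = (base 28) 4C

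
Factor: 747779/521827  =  17^1  *  373^(-1)*1399^( - 1)*43987^1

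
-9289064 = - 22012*422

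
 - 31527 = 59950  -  91477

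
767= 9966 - 9199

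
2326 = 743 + 1583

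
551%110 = 1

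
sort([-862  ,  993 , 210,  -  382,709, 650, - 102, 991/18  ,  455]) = [ - 862 ,  -  382,-102, 991/18, 210, 455, 650, 709, 993]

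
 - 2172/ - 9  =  241+1/3 = 241.33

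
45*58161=2617245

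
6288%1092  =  828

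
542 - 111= 431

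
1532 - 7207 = -5675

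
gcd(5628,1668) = 12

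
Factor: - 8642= - 2^1*29^1*149^1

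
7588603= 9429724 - 1841121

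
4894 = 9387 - 4493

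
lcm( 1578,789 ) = 1578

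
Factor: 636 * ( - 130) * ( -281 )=23233080  =  2^3*3^1 * 5^1*13^1*53^1  *  281^1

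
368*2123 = 781264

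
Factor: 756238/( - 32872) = - 2^ ( - 2)*19^1 *587^( - 1)*2843^1= - 54017/2348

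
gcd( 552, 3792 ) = 24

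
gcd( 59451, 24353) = 7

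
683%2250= 683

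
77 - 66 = 11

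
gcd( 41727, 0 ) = 41727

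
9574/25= 382 + 24/25 = 382.96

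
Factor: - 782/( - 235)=2^1*5^ ( - 1 )*17^1*23^1*47^( - 1)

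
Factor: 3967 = 3967^1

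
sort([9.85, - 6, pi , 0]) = [ -6, 0, pi, 9.85]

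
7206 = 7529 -323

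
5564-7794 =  - 2230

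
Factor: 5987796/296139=1995932/98713 = 2^2*  127^1 * 3929^1*98713^( - 1 ) 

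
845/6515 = 169/1303= 0.13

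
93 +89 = 182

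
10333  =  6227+4106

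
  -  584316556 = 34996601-619313157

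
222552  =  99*2248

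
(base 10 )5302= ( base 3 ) 21021101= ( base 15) 1887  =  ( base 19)ed1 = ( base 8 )12266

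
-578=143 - 721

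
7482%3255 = 972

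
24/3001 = 24/3001 = 0.01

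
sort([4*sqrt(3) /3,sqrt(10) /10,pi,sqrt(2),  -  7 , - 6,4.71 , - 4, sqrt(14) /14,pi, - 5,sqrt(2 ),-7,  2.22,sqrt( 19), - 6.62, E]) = [ - 7, -7,-6.62, - 6, - 5,-4, sqrt( 14) /14 , sqrt(10)/10, sqrt(2),sqrt( 2),2.22,4*sqrt( 3)/3,E, pi,pi, sqrt(19), 4.71]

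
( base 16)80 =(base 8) 200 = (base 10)128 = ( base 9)152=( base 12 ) a8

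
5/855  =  1/171= 0.01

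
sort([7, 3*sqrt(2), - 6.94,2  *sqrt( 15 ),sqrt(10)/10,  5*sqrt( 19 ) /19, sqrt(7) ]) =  [ - 6.94,sqrt(10 )/10,5*sqrt( 19)/19,sqrt( 7 ),3*sqrt( 2 ),7, 2*sqrt( 15 ) ]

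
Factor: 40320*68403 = 2^7*3^3*5^1*7^1*151^2 = 2758008960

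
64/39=64/39 = 1.64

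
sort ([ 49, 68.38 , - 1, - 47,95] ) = [ - 47 ,-1,  49 , 68.38,95 ] 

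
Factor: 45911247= 3^1 *15303749^1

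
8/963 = 8/963 = 0.01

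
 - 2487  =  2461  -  4948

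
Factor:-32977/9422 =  - 2^( - 1)*7^1 = - 7/2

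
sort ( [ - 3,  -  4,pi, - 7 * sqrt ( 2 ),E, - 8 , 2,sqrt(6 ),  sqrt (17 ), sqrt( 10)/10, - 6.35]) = [ - 7*sqrt( 2 ),-8, - 6.35, - 4,  -  3,  sqrt(10 )/10,  2,sqrt(6 ) , E,pi, sqrt (17 )] 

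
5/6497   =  5/6497 = 0.00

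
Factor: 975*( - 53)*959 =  - 49556325= - 3^1 *5^2*7^1*13^1 * 53^1*137^1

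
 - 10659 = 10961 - 21620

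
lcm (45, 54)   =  270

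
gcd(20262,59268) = 66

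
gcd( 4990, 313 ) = 1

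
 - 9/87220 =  - 9/87220 = -0.00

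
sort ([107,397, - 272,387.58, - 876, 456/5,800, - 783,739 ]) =[ - 876, - 783, - 272, 456/5,107,387.58, 397,739,  800] 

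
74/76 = 37/38 = 0.97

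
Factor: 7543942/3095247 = 2^1*3^ (-1 ) * 7^4 * 263^( - 1)*1571^1 * 3923^ ( - 1 )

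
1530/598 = 765/299  =  2.56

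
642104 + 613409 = 1255513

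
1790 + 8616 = 10406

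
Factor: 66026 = 2^1 * 33013^1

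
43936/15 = 2929 + 1/15 = 2929.07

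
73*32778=2392794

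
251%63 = 62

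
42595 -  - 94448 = 137043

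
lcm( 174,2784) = 2784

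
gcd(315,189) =63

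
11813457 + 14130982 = 25944439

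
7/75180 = 1/10740 = 0.00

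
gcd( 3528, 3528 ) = 3528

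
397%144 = 109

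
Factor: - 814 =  - 2^1*11^1*37^1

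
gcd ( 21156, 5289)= 5289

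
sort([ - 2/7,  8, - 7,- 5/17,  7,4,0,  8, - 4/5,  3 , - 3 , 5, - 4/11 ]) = [ - 7, - 3,  -  4/5, - 4/11, - 5/17 , - 2/7,0,3, 4,  5,7, 8, 8] 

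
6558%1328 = 1246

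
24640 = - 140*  ( - 176 )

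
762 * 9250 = 7048500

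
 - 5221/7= - 5221/7 = -745.86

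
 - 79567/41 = - 79567/41 = - 1940.66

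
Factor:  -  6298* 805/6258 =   -  362135/447 = -3^(- 1 )*5^1*23^1* 47^1*67^1*149^(-1)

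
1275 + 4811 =6086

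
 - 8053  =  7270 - 15323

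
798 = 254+544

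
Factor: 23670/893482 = 3^2 * 5^1*31^( - 1 )*263^1*14411^( - 1 ) =11835/446741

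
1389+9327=10716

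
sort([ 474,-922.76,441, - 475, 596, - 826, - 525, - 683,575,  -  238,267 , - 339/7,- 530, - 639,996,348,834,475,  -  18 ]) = [- 922.76,- 826,-683, - 639, - 530, - 525, - 475, -238, - 339/7, - 18,267,  348 , 441,474,  475, 575, 596,834, 996]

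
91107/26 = 3504 + 3/26   =  3504.12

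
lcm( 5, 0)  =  0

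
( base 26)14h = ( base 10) 797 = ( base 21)1GK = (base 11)665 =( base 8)1435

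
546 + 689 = 1235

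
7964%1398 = 974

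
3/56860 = 3/56860 = 0.00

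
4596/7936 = 1149/1984 = 0.58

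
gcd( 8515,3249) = 1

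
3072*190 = 583680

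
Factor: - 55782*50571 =-2820951522   =  - 2^1 * 3^6*1033^1*1873^1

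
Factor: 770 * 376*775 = 2^4*5^3 *7^1*11^1 * 31^1*47^1= 224378000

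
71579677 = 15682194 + 55897483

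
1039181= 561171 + 478010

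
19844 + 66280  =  86124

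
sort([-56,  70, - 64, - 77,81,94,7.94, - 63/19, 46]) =[ - 77,  -  64,- 56, - 63/19,7.94,46, 70,81,94]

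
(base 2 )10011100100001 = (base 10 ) 10017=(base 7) 41130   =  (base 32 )9p1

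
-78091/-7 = 78091/7= 11155.86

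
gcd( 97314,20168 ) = 2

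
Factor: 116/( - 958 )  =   - 2^1*29^1*479^ (-1) = -58/479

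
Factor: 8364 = 2^2*3^1 * 17^1*41^1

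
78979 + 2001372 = 2080351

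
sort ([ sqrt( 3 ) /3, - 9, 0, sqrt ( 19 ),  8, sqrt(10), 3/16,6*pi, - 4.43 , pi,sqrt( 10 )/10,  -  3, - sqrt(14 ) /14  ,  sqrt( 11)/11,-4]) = [-9 , - 4.43, - 4 , - 3, - sqrt( 14 ) /14, 0,3/16, sqrt(11 )/11,sqrt( 10) /10, sqrt ( 3)/3,  pi, sqrt( 10), sqrt( 19 ), 8,6 * pi]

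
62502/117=20834/39 = 534.21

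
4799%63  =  11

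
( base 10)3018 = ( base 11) 22a4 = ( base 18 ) 95c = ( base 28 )3NM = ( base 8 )5712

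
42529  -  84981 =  - 42452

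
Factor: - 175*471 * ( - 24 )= 2^3*3^2 * 5^2*7^1 * 157^1 = 1978200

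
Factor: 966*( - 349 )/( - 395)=2^1*3^1*5^( - 1) * 7^1 * 23^1*79^( - 1)*349^1 = 337134/395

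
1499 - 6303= - 4804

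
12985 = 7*1855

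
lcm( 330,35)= 2310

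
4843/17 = 284 + 15/17=284.88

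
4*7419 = 29676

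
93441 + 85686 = 179127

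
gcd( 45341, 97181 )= 1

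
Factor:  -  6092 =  - 2^2*1523^1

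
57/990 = 19/330 = 0.06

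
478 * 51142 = 24445876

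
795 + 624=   1419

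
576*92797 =53451072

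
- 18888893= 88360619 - 107249512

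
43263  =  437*99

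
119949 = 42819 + 77130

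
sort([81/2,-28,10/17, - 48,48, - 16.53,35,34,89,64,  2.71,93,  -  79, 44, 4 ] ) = [ - 79, - 48, - 28, - 16.53,10/17, 2.71 , 4,34,35, 81/2,44,48,  64 , 89,93 ] 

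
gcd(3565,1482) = 1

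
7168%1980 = 1228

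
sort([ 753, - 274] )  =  [-274, 753]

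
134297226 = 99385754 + 34911472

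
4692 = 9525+-4833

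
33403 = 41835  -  8432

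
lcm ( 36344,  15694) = 690536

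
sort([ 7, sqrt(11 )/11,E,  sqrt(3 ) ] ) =[ sqrt (11)/11 , sqrt ( 3),E,7 ] 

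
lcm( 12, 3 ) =12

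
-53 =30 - 83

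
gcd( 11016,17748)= 612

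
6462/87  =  74 + 8/29 = 74.28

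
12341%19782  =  12341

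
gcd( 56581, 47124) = 7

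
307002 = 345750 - 38748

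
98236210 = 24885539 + 73350671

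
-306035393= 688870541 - 994905934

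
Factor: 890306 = 2^1*163^1*2731^1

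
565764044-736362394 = -170598350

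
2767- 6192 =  - 3425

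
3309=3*1103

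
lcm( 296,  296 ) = 296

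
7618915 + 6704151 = 14323066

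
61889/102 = 61889/102 = 606.75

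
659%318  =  23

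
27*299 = 8073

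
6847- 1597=5250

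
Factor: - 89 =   -  89^1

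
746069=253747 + 492322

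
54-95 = - 41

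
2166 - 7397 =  - 5231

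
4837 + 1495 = 6332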